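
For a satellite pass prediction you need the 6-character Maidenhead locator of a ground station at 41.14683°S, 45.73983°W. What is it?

Offset from 180°W / 90°S: lon 134.2602°, lat 48.8532°.
Field: lon ⌊134.2602/20⌋ = 6 → G; lat ⌊48.8532/10⌋ = 4 → E.
Square: lon ⌊14.2602/2⌋ = 7; lat ⌊8.8532/1⌋ = 8.
Subsquare: lon ⌊0.2602/0.0833333⌋ = 3 → d; lat ⌊0.8532/0.0416667⌋ = 20 → u.

GE78du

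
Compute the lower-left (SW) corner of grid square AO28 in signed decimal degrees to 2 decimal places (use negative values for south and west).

Field A=0, O=14: +0·20° lon, +14·10° lat → SW at lon -180°, lat 50°.
Square 2, 8: +2·2° lon, +8·1° lat → SW at lon -176°, lat 58°.
latitude 58.00, longitude -176.00.

58.00, -176.00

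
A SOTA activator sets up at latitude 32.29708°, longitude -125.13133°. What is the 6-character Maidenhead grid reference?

CM72kh

Add 180° to longitude and 90° to latitude: 54.8687, 122.2971.
Field: 54.8687/20 → 2 → C, 122.2971/10 → 12 → M; chars CM.
Square: 14.8687/2 → 7, 2.2971/1 → 2; chars 72.
Subsquare: 0.8687/0.0833333 → 10 → k, 0.2971/0.0416667 → 7 → h; chars kh.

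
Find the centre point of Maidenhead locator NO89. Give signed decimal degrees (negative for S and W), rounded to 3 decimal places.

Field N=13, O=14: +13·20° lon, +14·10° lat → SW at lon 80°, lat 50°.
Square 8, 9: +8·2° lon, +9·1° lat → SW at lon 96°, lat 59°.
Cell spans 2° lon × 1° lat. Centre is SW corner plus half of each.
latitude 59.500, longitude 97.000.

59.500, 97.000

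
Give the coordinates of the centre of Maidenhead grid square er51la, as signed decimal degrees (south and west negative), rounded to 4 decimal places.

81.0208, -89.0417

Field E=4, R=17: +4·20° lon, +17·10° lat → SW at lon -100°, lat 80°.
Square 5, 1: +5·2° lon, +1·1° lat → SW at lon -90°, lat 81°.
Subsquare l=11, a=0: +11·0.0833333° lon, +0·0.0416667° lat → SW at lon -89.0833°, lat 81°.
Cell spans 0.0833333° lon × 0.0416667° lat. Centre is SW corner plus half of each.
latitude 81.0208, longitude -89.0417.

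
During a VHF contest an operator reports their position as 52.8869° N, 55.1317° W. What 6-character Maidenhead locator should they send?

GO22kv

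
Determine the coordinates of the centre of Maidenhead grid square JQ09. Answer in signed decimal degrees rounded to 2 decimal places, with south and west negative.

79.50, 1.00

Field J=9, Q=16: +9·20° lon, +16·10° lat → SW at lon 0°, lat 70°.
Square 0, 9: +0·2° lon, +9·1° lat → SW at lon 0°, lat 79°.
Cell spans 2° lon × 1° lat. Centre is SW corner plus half of each.
latitude 79.50, longitude 1.00.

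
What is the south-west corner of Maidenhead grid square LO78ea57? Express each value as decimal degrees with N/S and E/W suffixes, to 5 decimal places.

Field L=11, O=14: +11·20° lon, +14·10° lat → SW at lon 40°, lat 50°.
Square 7, 8: +7·2° lon, +8·1° lat → SW at lon 54°, lat 58°.
Subsquare e=4, a=0: +4·0.0833333° lon, +0·0.0416667° lat → SW at lon 54.3333°, lat 58°.
Extended square 5, 7: +5·0.00833333° lon, +7·0.00416667° lat → SW at lon 54.375°, lat 58.0292°.
latitude 58.02917° N, longitude 54.37500° E.

58.02917° N, 54.37500° E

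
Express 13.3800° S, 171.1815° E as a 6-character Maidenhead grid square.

RH56oo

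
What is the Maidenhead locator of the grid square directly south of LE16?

Latitude square 6; −1 → 5.
The longitude characters are unchanged.

LE15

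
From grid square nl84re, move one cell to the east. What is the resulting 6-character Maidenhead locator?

Longitude subsquare r = 17; +1 → 18 = s.
The latitude characters are unchanged.

NL84se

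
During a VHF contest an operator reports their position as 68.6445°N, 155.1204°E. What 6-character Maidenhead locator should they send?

QP78np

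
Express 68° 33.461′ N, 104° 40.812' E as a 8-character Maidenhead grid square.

OP28in13

Add 180° to longitude and 90° to latitude: 284.68020, 158.55768.
Field (20°×10°, letters A–R): 284.68020/20 → 14 → O, 158.55768/10 → 15 → P; chars OP.
Square (2°×1°, digits 0–9): 4.68020/2 → 2, 8.55768/1 → 8; chars 28.
Subsquare (5′×2.5′, letters a–x): 0.68020/0.0833333 → 8 → i, 0.55768/0.0416667 → 13 → n; chars in.
Extended square (30″×15″, digits 0–9): 0.01353/0.00833333 → 1, 0.01602/0.00416667 → 3; chars 13.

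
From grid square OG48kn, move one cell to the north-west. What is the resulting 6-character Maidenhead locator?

OG48jo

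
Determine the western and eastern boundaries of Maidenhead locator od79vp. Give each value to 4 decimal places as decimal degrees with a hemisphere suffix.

Field O=14, D=3: +14·20° lon, +3·10° lat → SW at lon 100°, lat -60°.
Square 7, 9: +7·2° lon, +9·1° lat → SW at lon 114°, lat -51°.
Subsquare v=21, p=15: +21·0.0833333° lon, +15·0.0416667° lat → SW at lon 115.75°, lat -50.375°.
Cell spans 0.0833333° lon × 0.0416667° lat.
west 115.7500° E, east 115.8333° E.

115.7500° E, 115.8333° E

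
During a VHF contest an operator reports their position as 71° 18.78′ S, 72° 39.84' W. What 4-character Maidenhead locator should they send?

FB38

Shift to the Maidenhead origin (180°W, 90°S): lon 107.34, lat 18.69.
Field: 107.34/20 → 5 → F, 18.69/10 → 1 → B; chars FB.
Square: 7.34/2 → 3, 8.69/1 → 8; chars 38.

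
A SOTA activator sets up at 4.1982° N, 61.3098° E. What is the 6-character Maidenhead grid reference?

Offset from 180°W / 90°S: lon 241.3098°, lat 94.1982°.
Field: lon ⌊241.3098/20⌋ = 12 → M; lat ⌊94.1982/10⌋ = 9 → J.
Square: lon ⌊1.3098/2⌋ = 0; lat ⌊4.1982/1⌋ = 4.
Subsquare: lon ⌊1.3098/0.0833333⌋ = 15 → p; lat ⌊0.1982/0.0416667⌋ = 4 → e.

MJ04pe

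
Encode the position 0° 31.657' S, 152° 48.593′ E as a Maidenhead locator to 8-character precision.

Add 180° to longitude and 90° to latitude: 332.80988, 89.47238.
Field: 332.80988/20 → 16 → Q, 89.47238/10 → 8 → I; chars QI.
Square: 12.80988/2 → 6, 9.47238/1 → 9; chars 69.
Subsquare: 0.80988/0.0833333 → 9 → j, 0.47238/0.0416667 → 11 → l; chars jl.
Extended square: 0.05988/0.00833333 → 7, 0.01405/0.00416667 → 3; chars 73.

QI69jl73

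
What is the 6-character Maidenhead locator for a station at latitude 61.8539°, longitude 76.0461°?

MP81au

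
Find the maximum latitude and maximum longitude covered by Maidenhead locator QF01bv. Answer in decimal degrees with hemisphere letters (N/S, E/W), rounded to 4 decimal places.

38.0833° S, 140.1667° E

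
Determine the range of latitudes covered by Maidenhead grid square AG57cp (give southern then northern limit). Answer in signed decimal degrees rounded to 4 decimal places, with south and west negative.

-22.3750, -22.3333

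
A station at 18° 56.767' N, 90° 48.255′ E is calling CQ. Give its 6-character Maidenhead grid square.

Add 180° to longitude and 90° to latitude: 270.8043, 108.9461.
Field: 270.8043/20 → 13 → N, 108.9461/10 → 10 → K; chars NK.
Square: 10.8043/2 → 5, 8.9461/1 → 8; chars 58.
Subsquare: 0.8043/0.0833333 → 9 → j, 0.9461/0.0416667 → 22 → w; chars jw.

NK58jw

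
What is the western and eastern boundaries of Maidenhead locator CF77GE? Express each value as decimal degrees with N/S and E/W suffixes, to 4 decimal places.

Field C=2, F=5: +2·20° lon, +5·10° lat → SW at lon -140°, lat -40°.
Square 7, 7: +7·2° lon, +7·1° lat → SW at lon -126°, lat -33°.
Subsquare g=6, e=4: +6·0.0833333° lon, +4·0.0416667° lat → SW at lon -125.5°, lat -32.8333°.
Cell spans 0.0833333° lon × 0.0416667° lat.
west 125.5000° W, east 125.4167° W.

125.5000° W, 125.4167° W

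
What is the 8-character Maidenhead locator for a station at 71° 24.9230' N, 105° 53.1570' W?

DQ71bj39

Offset from 180°W / 90°S: lon 74.11405°, lat 161.41538°.
Field (20°×10°, letters A–R): 74.11405/20 → 3 → D, 161.41538/10 → 16 → Q; chars DQ.
Square (2°×1°, digits 0–9): 14.11405/2 → 7, 1.41538/1 → 1; chars 71.
Subsquare (5′×2.5′, letters a–x): 0.11405/0.0833333 → 1 → b, 0.41538/0.0416667 → 9 → j; chars bj.
Extended square (30″×15″, digits 0–9): 0.03072/0.00833333 → 3, 0.04038/0.00416667 → 9; chars 39.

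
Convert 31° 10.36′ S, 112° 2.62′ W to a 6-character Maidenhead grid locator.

DF38xt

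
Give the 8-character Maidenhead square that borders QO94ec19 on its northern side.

Latitude extended square 9; +1 → 10, wraps to 0, carry into subsquare.
Latitude subsquare c = 2; +1 → 3 = d.
The longitude characters are unchanged.

QO94ed10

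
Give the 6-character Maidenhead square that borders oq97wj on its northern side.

OQ97wk

Latitude subsquare j = 9; +1 → 10 = k.
The longitude characters are unchanged.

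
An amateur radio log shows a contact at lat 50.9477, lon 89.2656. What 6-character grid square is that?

NO40pw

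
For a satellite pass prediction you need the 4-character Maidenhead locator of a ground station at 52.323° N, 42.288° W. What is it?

Shift to the Maidenhead origin (180°W, 90°S): lon 137.71, lat 142.32.
Field: lon ⌊137.71/20⌋ = 6 → G; lat ⌊142.32/10⌋ = 14 → O.
Square: lon ⌊17.71/2⌋ = 8; lat ⌊2.32/1⌋ = 2.

GO82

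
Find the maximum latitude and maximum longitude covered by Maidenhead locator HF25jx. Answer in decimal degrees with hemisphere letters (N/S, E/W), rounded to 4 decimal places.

Field H=7, F=5: +7·20° lon, +5·10° lat → SW at lon -40°, lat -40°.
Square 2, 5: +2·2° lon, +5·1° lat → SW at lon -36°, lat -35°.
Subsquare j=9, x=23: +9·0.0833333° lon, +23·0.0416667° lat → SW at lon -35.25°, lat -34.0417°.
Cell spans 0.0833333° lon × 0.0416667° lat. NE corner is SW corner plus one full cell.
latitude 34.0000° S, longitude 35.1667° W.

34.0000° S, 35.1667° W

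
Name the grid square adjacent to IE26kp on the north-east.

Longitude subsquare k = 10; +1 → 11 = l.
Latitude subsquare p = 15; +1 → 16 = q.

IE26lq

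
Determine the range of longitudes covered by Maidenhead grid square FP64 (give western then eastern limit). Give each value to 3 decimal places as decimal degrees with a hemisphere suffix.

Field F=5, P=15: +5·20° lon, +15·10° lat → SW at lon -80°, lat 60°.
Square 6, 4: +6·2° lon, +4·1° lat → SW at lon -68°, lat 64°.
Cell spans 2° lon × 1° lat.
west 68.000° W, east 66.000° W.

68.000° W, 66.000° W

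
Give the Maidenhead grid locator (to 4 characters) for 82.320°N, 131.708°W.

CR42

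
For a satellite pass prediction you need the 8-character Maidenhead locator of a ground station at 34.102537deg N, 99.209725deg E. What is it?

NM94oc54

Offset from 180°W / 90°S: lon 279.20972°, lat 124.10254°.
Field: lon ⌊279.20972/20⌋ = 13 → N; lat ⌊124.10254/10⌋ = 12 → M.
Square: lon ⌊19.20972/2⌋ = 9; lat ⌊4.10254/1⌋ = 4.
Subsquare: lon ⌊1.20972/0.0833333⌋ = 14 → o; lat ⌊0.10254/0.0416667⌋ = 2 → c.
Extended square: lon ⌊0.04306/0.00833333⌋ = 5; lat ⌊0.01920/0.00416667⌋ = 4.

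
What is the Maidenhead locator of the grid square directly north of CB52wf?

CB52wg

Latitude subsquare f = 5; +1 → 6 = g.
The longitude characters are unchanged.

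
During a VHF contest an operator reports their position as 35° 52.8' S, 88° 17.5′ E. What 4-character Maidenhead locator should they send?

NF44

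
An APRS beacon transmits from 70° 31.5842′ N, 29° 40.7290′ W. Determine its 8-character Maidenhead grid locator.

Add 180° to longitude and 90° to latitude: 150.32118, 160.52640.
Field (20°×10°, letters A–R): lon ⌊150.32118/20⌋ = 7 → H; lat ⌊160.52640/10⌋ = 16 → Q.
Square (2°×1°, digits 0–9): lon ⌊10.32118/2⌋ = 5; lat ⌊0.52640/1⌋ = 0.
Subsquare (5′×2.5′, letters a–x): lon ⌊0.32118/0.0833333⌋ = 3 → d; lat ⌊0.52640/0.0416667⌋ = 12 → m.
Extended square (30″×15″, digits 0–9): lon ⌊0.07118/0.00833333⌋ = 8; lat ⌊0.02640/0.00416667⌋ = 6.

HQ50dm86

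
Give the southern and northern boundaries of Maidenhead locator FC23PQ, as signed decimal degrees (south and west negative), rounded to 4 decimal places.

Field F=5, C=2: +5·20° lon, +2·10° lat → SW at lon -80°, lat -70°.
Square 2, 3: +2·2° lon, +3·1° lat → SW at lon -76°, lat -67°.
Subsquare p=15, q=16: +15·0.0833333° lon, +16·0.0416667° lat → SW at lon -74.75°, lat -66.3333°.
Cell spans 0.0833333° lon × 0.0416667° lat.
south -66.3333, north -66.2917.

-66.3333, -66.2917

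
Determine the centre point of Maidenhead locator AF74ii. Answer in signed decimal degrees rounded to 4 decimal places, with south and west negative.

Field A=0, F=5: +0·20° lon, +5·10° lat → SW at lon -180°, lat -40°.
Square 7, 4: +7·2° lon, +4·1° lat → SW at lon -166°, lat -36°.
Subsquare i=8, i=8: +8·0.0833333° lon, +8·0.0416667° lat → SW at lon -165.333°, lat -35.6667°.
Cell spans 0.0833333° lon × 0.0416667° lat. Centre is SW corner plus half of each.
latitude -35.6458, longitude -165.2917.

-35.6458, -165.2917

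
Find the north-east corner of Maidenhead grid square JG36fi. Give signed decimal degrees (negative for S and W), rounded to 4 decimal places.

-23.6250, 6.5000

Field J=9, G=6: +9·20° lon, +6·10° lat → SW at lon 0°, lat -30°.
Square 3, 6: +3·2° lon, +6·1° lat → SW at lon 6°, lat -24°.
Subsquare f=5, i=8: +5·0.0833333° lon, +8·0.0416667° lat → SW at lon 6.41667°, lat -23.6667°.
Cell spans 0.0833333° lon × 0.0416667° lat. NE corner is SW corner plus one full cell.
latitude -23.6250, longitude 6.5000.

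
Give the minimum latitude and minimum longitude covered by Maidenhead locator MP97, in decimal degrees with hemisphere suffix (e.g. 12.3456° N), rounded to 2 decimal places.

Field M=12, P=15: +12·20° lon, +15·10° lat → SW at lon 60°, lat 60°.
Square 9, 7: +9·2° lon, +7·1° lat → SW at lon 78°, lat 67°.
latitude 67.00° N, longitude 78.00° E.

67.00° N, 78.00° E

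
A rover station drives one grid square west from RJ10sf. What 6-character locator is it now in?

RJ10rf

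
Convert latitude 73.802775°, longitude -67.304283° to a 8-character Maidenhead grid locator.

Add 180° to longitude and 90° to latitude: 112.69572, 163.80277.
Field (20°×10°, letters A–R): 112.69572/20 → 5 → F, 163.80277/10 → 16 → Q; chars FQ.
Square (2°×1°, digits 0–9): 12.69572/2 → 6, 3.80277/1 → 3; chars 63.
Subsquare (5′×2.5′, letters a–x): 0.69572/0.0833333 → 8 → i, 0.80277/0.0416667 → 19 → t; chars it.
Extended square (30″×15″, digits 0–9): 0.02905/0.00833333 → 3, 0.01111/0.00416667 → 2; chars 32.

FQ63it32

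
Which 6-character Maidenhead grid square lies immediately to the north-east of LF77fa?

LF77gb

Longitude subsquare f = 5; +1 → 6 = g.
Latitude subsquare a = 0; +1 → 1 = b.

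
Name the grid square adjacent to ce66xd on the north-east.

CE76ae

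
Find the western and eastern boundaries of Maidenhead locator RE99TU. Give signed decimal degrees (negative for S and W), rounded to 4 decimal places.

Field R=17, E=4: +17·20° lon, +4·10° lat → SW at lon 160°, lat -50°.
Square 9, 9: +9·2° lon, +9·1° lat → SW at lon 178°, lat -41°.
Subsquare t=19, u=20: +19·0.0833333° lon, +20·0.0416667° lat → SW at lon 179.583°, lat -40.1667°.
Cell spans 0.0833333° lon × 0.0416667° lat.
west 179.5833, east 179.6667.

179.5833, 179.6667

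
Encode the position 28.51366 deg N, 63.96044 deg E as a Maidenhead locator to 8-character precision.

Add 180° to longitude and 90° to latitude: 243.96044, 118.51366.
Field: lon ⌊243.96044/20⌋ = 12 → M; lat ⌊118.51366/10⌋ = 11 → L.
Square: lon ⌊3.96044/2⌋ = 1; lat ⌊8.51366/1⌋ = 8.
Subsquare: lon ⌊1.96044/0.0833333⌋ = 23 → x; lat ⌊0.51366/0.0416667⌋ = 12 → m.
Extended square: lon ⌊0.04377/0.00833333⌋ = 5; lat ⌊0.01366/0.00416667⌋ = 3.

ML18xm53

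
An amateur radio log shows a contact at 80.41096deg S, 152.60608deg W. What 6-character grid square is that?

BA39qo

Add 180° to longitude and 90° to latitude: 27.3939, 9.5890.
Field: lon ⌊27.3939/20⌋ = 1 → B; lat ⌊9.5890/10⌋ = 0 → A.
Square: lon ⌊7.3939/2⌋ = 3; lat ⌊9.5890/1⌋ = 9.
Subsquare: lon ⌊1.3939/0.0833333⌋ = 16 → q; lat ⌊0.5890/0.0416667⌋ = 14 → o.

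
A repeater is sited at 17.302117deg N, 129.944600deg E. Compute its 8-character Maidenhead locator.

PK47xh32

Shift to the Maidenhead origin (180°W, 90°S): lon 309.94460, lat 107.30212.
Field: lon ⌊309.94460/20⌋ = 15 → P; lat ⌊107.30212/10⌋ = 10 → K.
Square: lon ⌊9.94460/2⌋ = 4; lat ⌊7.30212/1⌋ = 7.
Subsquare: lon ⌊1.94460/0.0833333⌋ = 23 → x; lat ⌊0.30212/0.0416667⌋ = 7 → h.
Extended square: lon ⌊0.02793/0.00833333⌋ = 3; lat ⌊0.01045/0.00416667⌋ = 2.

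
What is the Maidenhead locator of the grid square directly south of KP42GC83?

KP42gc82

Latitude extended square 3; −1 → 2.
The longitude characters are unchanged.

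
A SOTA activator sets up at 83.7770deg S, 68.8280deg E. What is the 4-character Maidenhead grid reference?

MA46

Offset from 180°W / 90°S: lon 248.83°, lat 6.22°.
Field (20°×10°, letters A–R): 248.83/20 → 12 → M, 6.22/10 → 0 → A; chars MA.
Square (2°×1°, digits 0–9): 8.83/2 → 4, 6.22/1 → 6; chars 46.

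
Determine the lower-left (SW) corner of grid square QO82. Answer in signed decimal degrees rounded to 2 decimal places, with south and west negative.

52.00, 156.00

Field Q=16, O=14: +16·20° lon, +14·10° lat → SW at lon 140°, lat 50°.
Square 8, 2: +8·2° lon, +2·1° lat → SW at lon 156°, lat 52°.
latitude 52.00, longitude 156.00.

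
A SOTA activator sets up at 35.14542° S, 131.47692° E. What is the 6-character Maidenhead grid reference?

Offset from 180°W / 90°S: lon 311.4769°, lat 54.8546°.
Field (20°×10°, letters A–R): lon ⌊311.4769/20⌋ = 15 → P; lat ⌊54.8546/10⌋ = 5 → F.
Square (2°×1°, digits 0–9): lon ⌊11.4769/2⌋ = 5; lat ⌊4.8546/1⌋ = 4.
Subsquare (5′×2.5′, letters a–x): lon ⌊1.4769/0.0833333⌋ = 17 → r; lat ⌊0.8546/0.0416667⌋ = 20 → u.

PF54ru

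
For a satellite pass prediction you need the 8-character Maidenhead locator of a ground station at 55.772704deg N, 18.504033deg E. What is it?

Shift to the Maidenhead origin (180°W, 90°S): lon 198.50403, lat 145.77270.
Field: lon ⌊198.50403/20⌋ = 9 → J; lat ⌊145.77270/10⌋ = 14 → O.
Square: lon ⌊18.50403/2⌋ = 9; lat ⌊5.77270/1⌋ = 5.
Subsquare: lon ⌊0.50403/0.0833333⌋ = 6 → g; lat ⌊0.77270/0.0416667⌋ = 18 → s.
Extended square: lon ⌊0.00403/0.00833333⌋ = 0; lat ⌊0.02270/0.00416667⌋ = 5.

JO95gs05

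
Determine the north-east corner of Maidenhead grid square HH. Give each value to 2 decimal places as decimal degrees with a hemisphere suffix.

Field H=7, H=7: +7·20° lon, +7·10° lat → SW at lon -40°, lat -20°.
Cell spans 20° lon × 10° lat. NE corner is SW corner plus one full cell.
latitude 10.00° S, longitude 20.00° W.

10.00° S, 20.00° W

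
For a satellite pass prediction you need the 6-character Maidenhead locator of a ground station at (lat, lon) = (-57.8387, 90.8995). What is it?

ND52kd

Shift to the Maidenhead origin (180°W, 90°S): lon 270.8995, lat 32.1613.
Field: lon ⌊270.8995/20⌋ = 13 → N; lat ⌊32.1613/10⌋ = 3 → D.
Square: lon ⌊10.8995/2⌋ = 5; lat ⌊2.1613/1⌋ = 2.
Subsquare: lon ⌊0.8995/0.0833333⌋ = 10 → k; lat ⌊0.1613/0.0416667⌋ = 3 → d.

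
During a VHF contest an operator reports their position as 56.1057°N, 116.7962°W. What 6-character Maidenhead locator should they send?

Add 180° to longitude and 90° to latitude: 63.2038, 146.1057.
Field: lon ⌊63.2038/20⌋ = 3 → D; lat ⌊146.1057/10⌋ = 14 → O.
Square: lon ⌊3.2038/2⌋ = 1; lat ⌊6.1057/1⌋ = 6.
Subsquare: lon ⌊1.2038/0.0833333⌋ = 14 → o; lat ⌊0.1057/0.0416667⌋ = 2 → c.

DO16oc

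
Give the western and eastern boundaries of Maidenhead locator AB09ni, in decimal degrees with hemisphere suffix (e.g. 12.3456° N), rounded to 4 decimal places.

178.9167° W, 178.8333° W

Field A=0, B=1: +0·20° lon, +1·10° lat → SW at lon -180°, lat -80°.
Square 0, 9: +0·2° lon, +9·1° lat → SW at lon -180°, lat -71°.
Subsquare n=13, i=8: +13·0.0833333° lon, +8·0.0416667° lat → SW at lon -178.917°, lat -70.6667°.
Cell spans 0.0833333° lon × 0.0416667° lat.
west 178.9167° W, east 178.8333° W.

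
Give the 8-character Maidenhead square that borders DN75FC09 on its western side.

DN75ec99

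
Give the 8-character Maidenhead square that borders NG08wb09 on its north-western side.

NG08vc90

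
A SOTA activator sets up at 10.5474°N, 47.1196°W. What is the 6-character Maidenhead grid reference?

Shift to the Maidenhead origin (180°W, 90°S): lon 132.8804, lat 100.5474.
Field (20°×10°, letters A–R): 132.8804/20 → 6 → G, 100.5474/10 → 10 → K; chars GK.
Square (2°×1°, digits 0–9): 12.8804/2 → 6, 0.5474/1 → 0; chars 60.
Subsquare (5′×2.5′, letters a–x): 0.8804/0.0833333 → 10 → k, 0.5474/0.0416667 → 13 → n; chars kn.

GK60kn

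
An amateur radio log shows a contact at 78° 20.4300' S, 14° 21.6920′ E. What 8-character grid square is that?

Add 180° to longitude and 90° to latitude: 194.36153, 11.65950.
Field (20°×10°, letters A–R): lon ⌊194.36153/20⌋ = 9 → J; lat ⌊11.65950/10⌋ = 1 → B.
Square (2°×1°, digits 0–9): lon ⌊14.36153/2⌋ = 7; lat ⌊1.65950/1⌋ = 1.
Subsquare (5′×2.5′, letters a–x): lon ⌊0.36153/0.0833333⌋ = 4 → e; lat ⌊0.65950/0.0416667⌋ = 15 → p.
Extended square (30″×15″, digits 0–9): lon ⌊0.02820/0.00833333⌋ = 3; lat ⌊0.03450/0.00416667⌋ = 8.

JB71ep38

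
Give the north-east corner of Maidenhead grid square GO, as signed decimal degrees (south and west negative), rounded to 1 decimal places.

60.0, -40.0

Field G=6, O=14: +6·20° lon, +14·10° lat → SW at lon -60°, lat 50°.
Cell spans 20° lon × 10° lat. NE corner is SW corner plus one full cell.
latitude 60.0, longitude -40.0.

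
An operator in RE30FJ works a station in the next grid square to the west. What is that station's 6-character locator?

RE30ej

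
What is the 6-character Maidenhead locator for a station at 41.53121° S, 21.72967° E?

Offset from 180°W / 90°S: lon 201.7297°, lat 48.4688°.
Field: lon ⌊201.7297/20⌋ = 10 → K; lat ⌊48.4688/10⌋ = 4 → E.
Square: lon ⌊1.7297/2⌋ = 0; lat ⌊8.4688/1⌋ = 8.
Subsquare: lon ⌊1.7297/0.0833333⌋ = 20 → u; lat ⌊0.4688/0.0416667⌋ = 11 → l.

KE08ul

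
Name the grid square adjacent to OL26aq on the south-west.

OL16xp

Longitude subsquare a = 0; −1 → -1, wraps to 23 = x, carry into square.
Longitude square 2; −1 → 1.
Latitude subsquare q = 16; −1 → 15 = p.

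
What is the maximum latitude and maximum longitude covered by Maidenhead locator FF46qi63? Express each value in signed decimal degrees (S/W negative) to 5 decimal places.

Field F=5, F=5: +5·20° lon, +5·10° lat → SW at lon -80°, lat -40°.
Square 4, 6: +4·2° lon, +6·1° lat → SW at lon -72°, lat -34°.
Subsquare q=16, i=8: +16·0.0833333° lon, +8·0.0416667° lat → SW at lon -70.6667°, lat -33.6667°.
Extended square 6, 3: +6·0.00833333° lon, +3·0.00416667° lat → SW at lon -70.6167°, lat -33.6542°.
Cell spans 0.00833333° lon × 0.00416667° lat. NE corner is SW corner plus one full cell.
latitude -33.65000, longitude -70.60833.

-33.65000, -70.60833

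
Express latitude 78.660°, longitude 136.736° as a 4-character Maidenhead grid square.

PQ88

Add 180° to longitude and 90° to latitude: 316.74, 168.66.
Field: 316.74/20 → 15 → P, 168.66/10 → 16 → Q; chars PQ.
Square: 16.74/2 → 8, 8.66/1 → 8; chars 88.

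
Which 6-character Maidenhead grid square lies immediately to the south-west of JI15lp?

JI15ko

Longitude subsquare l = 11; −1 → 10 = k.
Latitude subsquare p = 15; −1 → 14 = o.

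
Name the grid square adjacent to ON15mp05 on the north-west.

ON15lp96

Longitude extended square 0; −1 → -1, wraps to 9, carry into subsquare.
Longitude subsquare m = 12; −1 → 11 = l.
Latitude extended square 5; +1 → 6.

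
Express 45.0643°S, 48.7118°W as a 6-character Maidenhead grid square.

GE54pw

Offset from 180°W / 90°S: lon 131.2882°, lat 44.9357°.
Field: lon ⌊131.2882/20⌋ = 6 → G; lat ⌊44.9357/10⌋ = 4 → E.
Square: lon ⌊11.2882/2⌋ = 5; lat ⌊4.9357/1⌋ = 4.
Subsquare: lon ⌊1.2882/0.0833333⌋ = 15 → p; lat ⌊0.9357/0.0416667⌋ = 22 → w.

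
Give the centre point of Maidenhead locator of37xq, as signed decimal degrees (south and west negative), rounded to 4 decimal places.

Field O=14, F=5: +14·20° lon, +5·10° lat → SW at lon 100°, lat -40°.
Square 3, 7: +3·2° lon, +7·1° lat → SW at lon 106°, lat -33°.
Subsquare x=23, q=16: +23·0.0833333° lon, +16·0.0416667° lat → SW at lon 107.917°, lat -32.3333°.
Cell spans 0.0833333° lon × 0.0416667° lat. Centre is SW corner plus half of each.
latitude -32.3125, longitude 107.9583.

-32.3125, 107.9583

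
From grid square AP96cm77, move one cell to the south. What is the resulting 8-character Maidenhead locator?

Latitude extended square 7; −1 → 6.
The longitude characters are unchanged.

AP96cm76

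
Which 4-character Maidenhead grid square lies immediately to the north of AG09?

Latitude square 9; +1 → 10, wraps to 0, carry into field.
Latitude field G = 6; +1 → 7 = H.
The longitude characters are unchanged.

AH00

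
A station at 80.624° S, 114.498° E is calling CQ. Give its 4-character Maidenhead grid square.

OA79

Offset from 180°W / 90°S: lon 294.50°, lat 9.38°.
Field: 294.50/20 → 14 → O, 9.38/10 → 0 → A; chars OA.
Square: 14.50/2 → 7, 9.38/1 → 9; chars 79.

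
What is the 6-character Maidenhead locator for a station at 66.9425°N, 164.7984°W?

AP76ow

Shift to the Maidenhead origin (180°W, 90°S): lon 15.2016, lat 156.9425.
Field: lon ⌊15.2016/20⌋ = 0 → A; lat ⌊156.9425/10⌋ = 15 → P.
Square: lon ⌊15.2016/2⌋ = 7; lat ⌊6.9425/1⌋ = 6.
Subsquare: lon ⌊1.2016/0.0833333⌋ = 14 → o; lat ⌊0.9425/0.0416667⌋ = 22 → w.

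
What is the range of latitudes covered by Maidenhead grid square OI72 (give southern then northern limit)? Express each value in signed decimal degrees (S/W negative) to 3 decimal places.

Field O=14, I=8: +14·20° lon, +8·10° lat → SW at lon 100°, lat -10°.
Square 7, 2: +7·2° lon, +2·1° lat → SW at lon 114°, lat -8°.
Cell spans 2° lon × 1° lat.
south -8.000, north -7.000.

-8.000, -7.000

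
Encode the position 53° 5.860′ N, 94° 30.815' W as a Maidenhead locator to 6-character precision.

EO23rc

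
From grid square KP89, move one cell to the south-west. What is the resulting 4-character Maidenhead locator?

KP78

Longitude square 8; −1 → 7.
Latitude square 9; −1 → 8.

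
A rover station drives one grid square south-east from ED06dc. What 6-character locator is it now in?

ED06eb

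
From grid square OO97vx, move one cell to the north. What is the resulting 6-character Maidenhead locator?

OO98va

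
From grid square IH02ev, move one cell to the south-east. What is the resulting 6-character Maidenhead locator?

Longitude subsquare e = 4; +1 → 5 = f.
Latitude subsquare v = 21; −1 → 20 = u.

IH02fu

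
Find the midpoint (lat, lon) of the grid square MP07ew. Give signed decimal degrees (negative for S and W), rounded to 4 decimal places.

Field M=12, P=15: +12·20° lon, +15·10° lat → SW at lon 60°, lat 60°.
Square 0, 7: +0·2° lon, +7·1° lat → SW at lon 60°, lat 67°.
Subsquare e=4, w=22: +4·0.0833333° lon, +22·0.0416667° lat → SW at lon 60.3333°, lat 67.9167°.
Cell spans 0.0833333° lon × 0.0416667° lat. Centre is SW corner plus half of each.
latitude 67.9375, longitude 60.3750.

67.9375, 60.3750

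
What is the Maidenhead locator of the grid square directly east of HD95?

ID05

Longitude square 9; +1 → 10, wraps to 0, carry into field.
Longitude field H = 7; +1 → 8 = I.
The latitude characters are unchanged.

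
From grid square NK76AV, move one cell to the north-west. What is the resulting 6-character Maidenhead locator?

NK66xw

Longitude subsquare a = 0; −1 → -1, wraps to 23 = x, carry into square.
Longitude square 7; −1 → 6.
Latitude subsquare v = 21; +1 → 22 = w.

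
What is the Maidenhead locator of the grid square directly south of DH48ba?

DH47bx

Latitude subsquare a = 0; −1 → -1, wraps to 23 = x, carry into square.
Latitude square 8; −1 → 7.
The longitude characters are unchanged.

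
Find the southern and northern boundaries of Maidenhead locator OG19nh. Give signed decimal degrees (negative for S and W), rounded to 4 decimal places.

-20.7083, -20.6667

Field O=14, G=6: +14·20° lon, +6·10° lat → SW at lon 100°, lat -30°.
Square 1, 9: +1·2° lon, +9·1° lat → SW at lon 102°, lat -21°.
Subsquare n=13, h=7: +13·0.0833333° lon, +7·0.0416667° lat → SW at lon 103.083°, lat -20.7083°.
Cell spans 0.0833333° lon × 0.0416667° lat.
south -20.7083, north -20.6667.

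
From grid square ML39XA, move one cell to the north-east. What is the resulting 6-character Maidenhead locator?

Longitude subsquare x = 23; +1 → 24, wraps to 0 = a, carry into square.
Longitude square 3; +1 → 4.
Latitude subsquare a = 0; +1 → 1 = b.

ML49ab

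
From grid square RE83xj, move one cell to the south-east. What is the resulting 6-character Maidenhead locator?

RE93ai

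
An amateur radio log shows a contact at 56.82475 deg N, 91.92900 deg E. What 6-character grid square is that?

NO56xt

Add 180° to longitude and 90° to latitude: 271.9290, 146.8247.
Field: lon ⌊271.9290/20⌋ = 13 → N; lat ⌊146.8247/10⌋ = 14 → O.
Square: lon ⌊11.9290/2⌋ = 5; lat ⌊6.8247/1⌋ = 6.
Subsquare: lon ⌊1.9290/0.0833333⌋ = 23 → x; lat ⌊0.8247/0.0416667⌋ = 19 → t.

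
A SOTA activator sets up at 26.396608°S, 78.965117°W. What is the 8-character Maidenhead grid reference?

FG03mo44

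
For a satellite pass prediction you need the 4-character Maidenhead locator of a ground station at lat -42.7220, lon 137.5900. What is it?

Shift to the Maidenhead origin (180°W, 90°S): lon 317.59, lat 47.28.
Field (20°×10°, letters A–R): lon ⌊317.59/20⌋ = 15 → P; lat ⌊47.28/10⌋ = 4 → E.
Square (2°×1°, digits 0–9): lon ⌊17.59/2⌋ = 8; lat ⌊7.28/1⌋ = 7.

PE87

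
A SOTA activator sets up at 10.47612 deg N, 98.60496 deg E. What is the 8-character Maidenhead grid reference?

NK90hl24

Shift to the Maidenhead origin (180°W, 90°S): lon 278.60496, lat 100.47612.
Field: lon ⌊278.60496/20⌋ = 13 → N; lat ⌊100.47612/10⌋ = 10 → K.
Square: lon ⌊18.60496/2⌋ = 9; lat ⌊0.47612/1⌋ = 0.
Subsquare: lon ⌊0.60496/0.0833333⌋ = 7 → h; lat ⌊0.47612/0.0416667⌋ = 11 → l.
Extended square: lon ⌊0.02163/0.00833333⌋ = 2; lat ⌊0.01779/0.00416667⌋ = 4.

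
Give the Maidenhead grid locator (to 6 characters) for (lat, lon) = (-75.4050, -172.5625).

AB34ro

Offset from 180°W / 90°S: lon 7.4375°, lat 14.5950°.
Field: lon ⌊7.4375/20⌋ = 0 → A; lat ⌊14.5950/10⌋ = 1 → B.
Square: lon ⌊7.4375/2⌋ = 3; lat ⌊4.5950/1⌋ = 4.
Subsquare: lon ⌊1.4375/0.0833333⌋ = 17 → r; lat ⌊0.5950/0.0416667⌋ = 14 → o.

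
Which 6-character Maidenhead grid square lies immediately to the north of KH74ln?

KH74lo

Latitude subsquare n = 13; +1 → 14 = o.
The longitude characters are unchanged.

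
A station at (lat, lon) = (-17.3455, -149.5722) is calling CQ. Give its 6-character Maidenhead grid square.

Add 180° to longitude and 90° to latitude: 30.4278, 72.6545.
Field (20°×10°, letters A–R): 30.4278/20 → 1 → B, 72.6545/10 → 7 → H; chars BH.
Square (2°×1°, digits 0–9): 10.4278/2 → 5, 2.6545/1 → 2; chars 52.
Subsquare (5′×2.5′, letters a–x): 0.4278/0.0833333 → 5 → f, 0.6545/0.0416667 → 15 → p; chars fp.

BH52fp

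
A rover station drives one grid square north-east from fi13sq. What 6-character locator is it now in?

FI13tr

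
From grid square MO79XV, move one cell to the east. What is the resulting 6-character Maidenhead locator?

Longitude subsquare x = 23; +1 → 24, wraps to 0 = a, carry into square.
Longitude square 7; +1 → 8.
The latitude characters are unchanged.

MO89av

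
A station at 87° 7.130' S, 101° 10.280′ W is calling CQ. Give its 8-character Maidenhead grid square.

DA92jv91

Offset from 180°W / 90°S: lon 78.82867°, lat 2.88117°.
Field: lon ⌊78.82867/20⌋ = 3 → D; lat ⌊2.88117/10⌋ = 0 → A.
Square: lon ⌊18.82867/2⌋ = 9; lat ⌊2.88117/1⌋ = 2.
Subsquare: lon ⌊0.82867/0.0833333⌋ = 9 → j; lat ⌊0.88117/0.0416667⌋ = 21 → v.
Extended square: lon ⌊0.07867/0.00833333⌋ = 9; lat ⌊0.00617/0.00416667⌋ = 1.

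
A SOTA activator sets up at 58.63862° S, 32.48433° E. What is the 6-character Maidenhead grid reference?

KD61fi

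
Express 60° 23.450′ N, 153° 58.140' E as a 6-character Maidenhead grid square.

Offset from 180°W / 90°S: lon 333.9690°, lat 150.3908°.
Field: lon ⌊333.9690/20⌋ = 16 → Q; lat ⌊150.3908/10⌋ = 15 → P.
Square: lon ⌊13.9690/2⌋ = 6; lat ⌊0.3908/1⌋ = 0.
Subsquare: lon ⌊1.9690/0.0833333⌋ = 23 → x; lat ⌊0.3908/0.0416667⌋ = 9 → j.

QP60xj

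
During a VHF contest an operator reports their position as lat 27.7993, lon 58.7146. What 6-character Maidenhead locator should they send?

Offset from 180°W / 90°S: lon 238.7146°, lat 117.7993°.
Field: 238.7146/20 → 11 → L, 117.7993/10 → 11 → L; chars LL.
Square: 18.7146/2 → 9, 7.7993/1 → 7; chars 97.
Subsquare: 0.7146/0.0833333 → 8 → i, 0.7993/0.0416667 → 19 → t; chars it.

LL97it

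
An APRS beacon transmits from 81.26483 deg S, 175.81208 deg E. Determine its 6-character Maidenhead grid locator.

Shift to the Maidenhead origin (180°W, 90°S): lon 355.8121, lat 8.7352.
Field (20°×10°, letters A–R): 355.8121/20 → 17 → R, 8.7352/10 → 0 → A; chars RA.
Square (2°×1°, digits 0–9): 15.8121/2 → 7, 8.7352/1 → 8; chars 78.
Subsquare (5′×2.5′, letters a–x): 1.8121/0.0833333 → 21 → v, 0.7352/0.0416667 → 17 → r; chars vr.

RA78vr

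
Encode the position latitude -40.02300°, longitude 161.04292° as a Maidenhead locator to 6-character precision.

RE09mx

Offset from 180°W / 90°S: lon 341.0429°, lat 49.9770°.
Field: 341.0429/20 → 17 → R, 49.9770/10 → 4 → E; chars RE.
Square: 1.0429/2 → 0, 9.9770/1 → 9; chars 09.
Subsquare: 1.0429/0.0833333 → 12 → m, 0.9770/0.0416667 → 23 → x; chars mx.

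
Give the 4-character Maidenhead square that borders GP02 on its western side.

Longitude square 0; −1 → -1, wraps to 9, carry into field.
Longitude field G = 6; −1 → 5 = F.
The latitude characters are unchanged.

FP92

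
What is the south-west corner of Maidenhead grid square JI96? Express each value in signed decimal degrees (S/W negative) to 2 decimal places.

-4.00, 18.00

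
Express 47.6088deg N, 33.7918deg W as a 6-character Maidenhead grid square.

Shift to the Maidenhead origin (180°W, 90°S): lon 146.2082, lat 137.6088.
Field (20°×10°, letters A–R): 146.2082/20 → 7 → H, 137.6088/10 → 13 → N; chars HN.
Square (2°×1°, digits 0–9): 6.2082/2 → 3, 7.6088/1 → 7; chars 37.
Subsquare (5′×2.5′, letters a–x): 0.2082/0.0833333 → 2 → c, 0.6088/0.0416667 → 14 → o; chars co.

HN37co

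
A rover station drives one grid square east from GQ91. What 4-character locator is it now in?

Longitude square 9; +1 → 10, wraps to 0, carry into field.
Longitude field G = 6; +1 → 7 = H.
The latitude characters are unchanged.

HQ01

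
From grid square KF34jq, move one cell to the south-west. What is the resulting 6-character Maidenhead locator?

KF34ip

Longitude subsquare j = 9; −1 → 8 = i.
Latitude subsquare q = 16; −1 → 15 = p.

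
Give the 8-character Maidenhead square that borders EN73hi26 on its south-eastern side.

EN73hi35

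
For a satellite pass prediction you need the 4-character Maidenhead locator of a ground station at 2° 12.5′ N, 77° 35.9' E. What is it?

MJ82

Offset from 180°W / 90°S: lon 257.60°, lat 92.21°.
Field: 257.60/20 → 12 → M, 92.21/10 → 9 → J; chars MJ.
Square: 17.60/2 → 8, 2.21/1 → 2; chars 82.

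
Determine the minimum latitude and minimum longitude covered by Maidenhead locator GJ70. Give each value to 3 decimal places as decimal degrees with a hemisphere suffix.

0.000° N, 46.000° W

Field G=6, J=9: +6·20° lon, +9·10° lat → SW at lon -60°, lat 0°.
Square 7, 0: +7·2° lon, +0·1° lat → SW at lon -46°, lat 0°.
latitude 0.000° N, longitude 46.000° W.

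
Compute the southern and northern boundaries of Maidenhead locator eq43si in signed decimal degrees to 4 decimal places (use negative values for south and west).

73.3333, 73.3750

Field E=4, Q=16: +4·20° lon, +16·10° lat → SW at lon -100°, lat 70°.
Square 4, 3: +4·2° lon, +3·1° lat → SW at lon -92°, lat 73°.
Subsquare s=18, i=8: +18·0.0833333° lon, +8·0.0416667° lat → SW at lon -90.5°, lat 73.3333°.
Cell spans 0.0833333° lon × 0.0416667° lat.
south 73.3333, north 73.3750.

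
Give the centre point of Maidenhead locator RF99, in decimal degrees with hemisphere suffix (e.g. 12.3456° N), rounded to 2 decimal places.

30.50° S, 179.00° E

Field R=17, F=5: +17·20° lon, +5·10° lat → SW at lon 160°, lat -40°.
Square 9, 9: +9·2° lon, +9·1° lat → SW at lon 178°, lat -31°.
Cell spans 2° lon × 1° lat. Centre is SW corner plus half of each.
latitude 30.50° S, longitude 179.00° E.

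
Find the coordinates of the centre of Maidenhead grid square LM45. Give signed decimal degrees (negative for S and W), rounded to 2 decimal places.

Field L=11, M=12: +11·20° lon, +12·10° lat → SW at lon 40°, lat 30°.
Square 4, 5: +4·2° lon, +5·1° lat → SW at lon 48°, lat 35°.
Cell spans 2° lon × 1° lat. Centre is SW corner plus half of each.
latitude 35.50, longitude 49.00.

35.50, 49.00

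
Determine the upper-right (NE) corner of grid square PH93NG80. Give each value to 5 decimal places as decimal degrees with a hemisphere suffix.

16.74583° S, 139.15833° E

Field P=15, H=7: +15·20° lon, +7·10° lat → SW at lon 120°, lat -20°.
Square 9, 3: +9·2° lon, +3·1° lat → SW at lon 138°, lat -17°.
Subsquare n=13, g=6: +13·0.0833333° lon, +6·0.0416667° lat → SW at lon 139.083°, lat -16.75°.
Extended square 8, 0: +8·0.00833333° lon, +0·0.00416667° lat → SW at lon 139.15°, lat -16.75°.
Cell spans 0.00833333° lon × 0.00416667° lat. NE corner is SW corner plus one full cell.
latitude 16.74583° S, longitude 139.15833° E.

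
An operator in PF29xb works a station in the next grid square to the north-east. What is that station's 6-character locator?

PF39ac

Longitude subsquare x = 23; +1 → 24, wraps to 0 = a, carry into square.
Longitude square 2; +1 → 3.
Latitude subsquare b = 1; +1 → 2 = c.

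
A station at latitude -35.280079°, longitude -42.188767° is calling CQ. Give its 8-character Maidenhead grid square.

GF84vr72

Shift to the Maidenhead origin (180°W, 90°S): lon 137.81123, lat 54.71992.
Field (20°×10°, letters A–R): 137.81123/20 → 6 → G, 54.71992/10 → 5 → F; chars GF.
Square (2°×1°, digits 0–9): 17.81123/2 → 8, 4.71992/1 → 4; chars 84.
Subsquare (5′×2.5′, letters a–x): 1.81123/0.0833333 → 21 → v, 0.71992/0.0416667 → 17 → r; chars vr.
Extended square (30″×15″, digits 0–9): 0.06123/0.00833333 → 7, 0.01159/0.00416667 → 2; chars 72.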